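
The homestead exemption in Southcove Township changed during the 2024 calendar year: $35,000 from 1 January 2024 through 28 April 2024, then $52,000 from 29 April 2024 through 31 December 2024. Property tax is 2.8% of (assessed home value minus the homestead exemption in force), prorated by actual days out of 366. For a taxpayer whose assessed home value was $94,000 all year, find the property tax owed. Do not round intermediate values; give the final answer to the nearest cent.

1 January – 28 April 2024: 119 days, exemption $35,000 → ($94,000 − $35,000) × 2.8% × 119/366 = $537.1257
29 April – 31 December 2024: 247 days, exemption $52,000 → ($94,000 − $52,000) × 2.8% × 247/366 = $793.6393
Total = $1,330.7650

$1,330.77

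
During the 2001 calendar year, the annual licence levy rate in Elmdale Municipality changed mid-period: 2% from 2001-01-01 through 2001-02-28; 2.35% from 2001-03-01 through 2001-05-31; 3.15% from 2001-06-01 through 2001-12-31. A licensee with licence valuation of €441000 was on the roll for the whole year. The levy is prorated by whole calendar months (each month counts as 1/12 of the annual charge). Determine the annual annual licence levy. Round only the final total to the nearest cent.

€12164.25

2001-01-01 to 2001-02-28: 2 months at 2% → €441000 × 2% × 2/12 = €1470.0000
2001-03-01 to 2001-05-31: 3 months at 2.35% → €441000 × 2.35% × 3/12 = €2590.8750
2001-06-01 to 2001-12-31: 7 months at 3.15% → €441000 × 3.15% × 7/12 = €8103.3750
Total = €12164.2500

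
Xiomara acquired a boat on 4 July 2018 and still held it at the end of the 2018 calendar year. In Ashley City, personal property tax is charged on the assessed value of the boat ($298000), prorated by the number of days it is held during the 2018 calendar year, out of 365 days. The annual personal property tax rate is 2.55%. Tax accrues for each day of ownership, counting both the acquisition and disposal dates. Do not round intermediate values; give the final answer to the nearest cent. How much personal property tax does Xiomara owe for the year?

$3768.27

Days held (4 July – 31 December 2018): 181 out of 365
Tax = $298000 × 2.55% × 181/365 = $3768.2712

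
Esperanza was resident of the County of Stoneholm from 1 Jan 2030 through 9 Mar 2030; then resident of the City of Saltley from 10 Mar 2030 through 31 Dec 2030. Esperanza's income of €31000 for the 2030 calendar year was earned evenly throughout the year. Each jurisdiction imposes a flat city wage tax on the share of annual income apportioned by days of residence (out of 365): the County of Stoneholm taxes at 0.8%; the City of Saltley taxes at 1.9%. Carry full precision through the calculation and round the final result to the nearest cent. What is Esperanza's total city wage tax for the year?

€525.47

The County of Stoneholm, 1 Jan – 9 Mar 2030: 68 days → €31000 × 0.8% × 68/365 = €46.2027
The City of Saltley, 10 Mar – 31 Dec 2030: 297 days → €31000 × 1.9% × 297/365 = €479.2685
Total = €525.4712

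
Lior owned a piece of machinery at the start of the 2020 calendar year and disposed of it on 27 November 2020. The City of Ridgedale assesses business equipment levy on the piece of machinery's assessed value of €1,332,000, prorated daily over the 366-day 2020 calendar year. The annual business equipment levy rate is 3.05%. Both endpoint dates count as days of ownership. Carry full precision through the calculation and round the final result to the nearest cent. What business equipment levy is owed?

Days held (1 January – 27 November 2020): 332 out of 366
Tax = €1,332,000 × 3.05% × 332/366 = €36,852.0000

€36,852.00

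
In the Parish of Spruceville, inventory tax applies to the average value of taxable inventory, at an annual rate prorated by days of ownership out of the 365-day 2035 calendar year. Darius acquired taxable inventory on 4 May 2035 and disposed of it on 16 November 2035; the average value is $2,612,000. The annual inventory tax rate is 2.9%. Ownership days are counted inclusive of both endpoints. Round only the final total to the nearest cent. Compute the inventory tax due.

$40,883.17

Days held (4 May – 16 November 2035): 197 out of 365
Tax = $2,612,000 × 2.9% × 197/365 = $40,883.1671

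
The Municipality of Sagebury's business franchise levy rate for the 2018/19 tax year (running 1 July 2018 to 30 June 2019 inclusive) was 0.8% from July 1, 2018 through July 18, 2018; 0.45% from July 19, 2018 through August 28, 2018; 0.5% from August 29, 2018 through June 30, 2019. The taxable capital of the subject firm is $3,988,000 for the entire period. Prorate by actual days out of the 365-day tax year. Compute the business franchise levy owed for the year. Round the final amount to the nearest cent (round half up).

July 1 – July 18, 2018: 18 days at 0.8% → $3,988,000 × 0.8% × 18/365 = $1,573.3479
July 19 – August 28, 2018: 41 days at 0.45% → $3,988,000 × 0.45% × 41/365 = $2,015.8521
August 29, 2018 – June 30, 2019: 306 days at 0.5% → $3,988,000 × 0.5% × 306/365 = $16,716.8219
Total = $20,306.0219

$20,306.02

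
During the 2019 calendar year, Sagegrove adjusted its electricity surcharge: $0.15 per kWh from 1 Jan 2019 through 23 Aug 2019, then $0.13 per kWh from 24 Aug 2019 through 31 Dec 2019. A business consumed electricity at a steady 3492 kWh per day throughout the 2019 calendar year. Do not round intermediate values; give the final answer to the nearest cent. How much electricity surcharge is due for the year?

$182107.80

1 Jan – 23 Aug 2019: 235 days × 3492 kWh/day = 820,620 kWh at $0.15/kWh → $123093.00
24 Aug – 31 Dec 2019: 130 days × 3492 kWh/day = 453,960 kWh at $0.13/kWh → $59014.80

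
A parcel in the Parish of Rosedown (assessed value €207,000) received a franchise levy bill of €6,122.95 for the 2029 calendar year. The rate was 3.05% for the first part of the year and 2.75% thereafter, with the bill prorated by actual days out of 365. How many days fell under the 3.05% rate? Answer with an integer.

253 days

Let d = days at the first rate; then 365 − d days at the second rate.
€207,000 × [3.05%·d + 2.75%·(365−d)] / 365 = €6,122.95
Solving gives d = 253, so the new rate took effect on 11 September 2029.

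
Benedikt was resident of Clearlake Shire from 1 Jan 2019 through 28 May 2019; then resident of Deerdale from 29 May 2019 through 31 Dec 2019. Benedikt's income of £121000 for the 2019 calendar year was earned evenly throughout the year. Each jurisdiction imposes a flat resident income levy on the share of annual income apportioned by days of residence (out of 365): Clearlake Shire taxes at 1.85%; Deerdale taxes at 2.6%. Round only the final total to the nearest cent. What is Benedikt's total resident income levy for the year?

£2778.03

Clearlake Shire, 1 Jan – 28 May 2019: 148 days → £121000 × 1.85% × 148/365 = £907.6658
Deerdale, 29 May – 31 Dec 2019: 217 days → £121000 × 2.6% × 217/365 = £1870.3616
Total = £2778.0274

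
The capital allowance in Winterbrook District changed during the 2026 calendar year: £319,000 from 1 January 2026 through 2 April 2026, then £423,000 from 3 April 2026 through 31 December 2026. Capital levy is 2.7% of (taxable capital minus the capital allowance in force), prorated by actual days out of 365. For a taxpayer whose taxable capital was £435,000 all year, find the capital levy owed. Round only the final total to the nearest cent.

£1,031.77

1 January – 2 April 2026: 92 days, exemption £319,000 → (£435,000 − £319,000) × 2.7% × 92/365 = £789.4356
3 April – 31 December 2026: 273 days, exemption £423,000 → (£435,000 − £423,000) × 2.7% × 273/365 = £242.3342
Total = £1,031.7699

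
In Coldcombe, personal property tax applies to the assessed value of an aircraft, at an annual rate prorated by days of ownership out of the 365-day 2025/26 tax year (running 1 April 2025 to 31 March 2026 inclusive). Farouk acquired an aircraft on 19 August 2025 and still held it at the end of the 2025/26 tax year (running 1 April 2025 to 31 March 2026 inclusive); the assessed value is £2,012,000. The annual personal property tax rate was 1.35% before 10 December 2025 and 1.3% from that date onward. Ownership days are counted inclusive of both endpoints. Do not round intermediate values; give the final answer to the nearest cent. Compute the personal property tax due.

19 August – 9 December 2025: 113 days at 1.35% → £2,012,000 × 1.35% × 113/365 = £8,409.0575
10 December 2025 – 31 March 2026: 112 days at 1.3% → £2,012,000 × 1.3% × 112/365 = £8,025.9507
Total = £16,435.0082

£16,435.01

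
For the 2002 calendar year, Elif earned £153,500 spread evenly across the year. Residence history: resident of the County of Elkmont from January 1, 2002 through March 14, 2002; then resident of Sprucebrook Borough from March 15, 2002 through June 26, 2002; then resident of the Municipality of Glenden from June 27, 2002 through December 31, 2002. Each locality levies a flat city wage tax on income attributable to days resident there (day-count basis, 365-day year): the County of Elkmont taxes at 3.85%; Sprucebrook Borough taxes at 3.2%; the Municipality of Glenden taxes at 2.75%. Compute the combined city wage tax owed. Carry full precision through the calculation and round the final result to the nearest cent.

£4,755.77

The County of Elkmont, January 1 – March 14, 2002: 73 days → £153,500 × 3.85% × 73/365 = £1,181.9500
Sprucebrook Borough, March 15 – June 26, 2002: 104 days → £153,500 × 3.2% × 104/365 = £1,399.5836
The Municipality of Glenden, June 27 – December 31, 2002: 188 days → £153,500 × 2.75% × 188/365 = £2,174.2329
Total = £4,755.7664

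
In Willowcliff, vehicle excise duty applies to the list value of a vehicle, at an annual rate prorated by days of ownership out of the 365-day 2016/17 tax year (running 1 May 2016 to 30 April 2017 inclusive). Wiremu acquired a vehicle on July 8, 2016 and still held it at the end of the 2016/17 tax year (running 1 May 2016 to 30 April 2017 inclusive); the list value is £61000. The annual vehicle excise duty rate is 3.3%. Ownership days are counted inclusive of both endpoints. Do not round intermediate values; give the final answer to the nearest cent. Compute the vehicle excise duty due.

Days held (July 8, 2016 – April 30, 2017): 297 out of 365
Tax = £61000 × 3.3% × 297/365 = £1637.9753

£1637.98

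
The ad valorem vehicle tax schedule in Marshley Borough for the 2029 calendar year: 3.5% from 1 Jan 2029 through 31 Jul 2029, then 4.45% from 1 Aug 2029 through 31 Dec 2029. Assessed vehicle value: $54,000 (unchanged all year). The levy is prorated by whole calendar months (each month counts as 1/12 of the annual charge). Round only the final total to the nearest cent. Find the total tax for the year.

1 Jan – 31 Jul 2029: 7 months at 3.5% → $54,000 × 3.5% × 7/12 = $1,102.5000
1 Aug – 31 Dec 2029: 5 months at 4.45% → $54,000 × 4.45% × 5/12 = $1,001.2500
Total = $2,103.7500

$2,103.75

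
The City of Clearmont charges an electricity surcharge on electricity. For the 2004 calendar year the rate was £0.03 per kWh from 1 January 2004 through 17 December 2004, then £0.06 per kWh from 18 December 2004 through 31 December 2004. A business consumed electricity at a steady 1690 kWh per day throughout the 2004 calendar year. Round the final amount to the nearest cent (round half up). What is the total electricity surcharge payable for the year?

1 January – 17 December 2004: 352 days × 1690 kWh/day = 594,880 kWh at £0.03/kWh → £17,846.40
18 December – 31 December 2004: 14 days × 1690 kWh/day = 23,660 kWh at £0.06/kWh → £1,419.60

£19,266.00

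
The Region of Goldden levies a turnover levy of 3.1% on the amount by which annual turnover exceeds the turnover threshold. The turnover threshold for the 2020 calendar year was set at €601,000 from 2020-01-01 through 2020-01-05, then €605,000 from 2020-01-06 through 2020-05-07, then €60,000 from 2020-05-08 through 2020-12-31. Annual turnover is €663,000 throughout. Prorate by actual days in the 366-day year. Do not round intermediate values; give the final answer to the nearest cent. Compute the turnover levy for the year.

2020-01-01 to 2020-01-05: 5 days, exemption €601,000 → (€663,000 − €601,000) × 3.1% × 5/366 = €26.2568
2020-01-06 to 2020-05-07: 123 days, exemption €605,000 → (€663,000 − €605,000) × 3.1% × 123/366 = €604.2459
2020-05-08 to 2020-12-31: 238 days, exemption €60,000 → (€663,000 − €60,000) × 3.1% × 238/366 = €12,155.5574
Total = €12,786.0601

€12,786.06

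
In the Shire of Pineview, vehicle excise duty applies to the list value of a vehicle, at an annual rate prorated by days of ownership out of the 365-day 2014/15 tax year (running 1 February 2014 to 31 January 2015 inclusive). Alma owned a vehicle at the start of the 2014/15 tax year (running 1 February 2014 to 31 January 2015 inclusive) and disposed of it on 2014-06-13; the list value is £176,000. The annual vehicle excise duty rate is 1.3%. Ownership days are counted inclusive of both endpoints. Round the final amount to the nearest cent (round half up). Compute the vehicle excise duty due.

Days held (2014-02-01 to 2014-06-13): 133 out of 365
Tax = £176,000 × 1.3% × 133/365 = £833.7096

£833.71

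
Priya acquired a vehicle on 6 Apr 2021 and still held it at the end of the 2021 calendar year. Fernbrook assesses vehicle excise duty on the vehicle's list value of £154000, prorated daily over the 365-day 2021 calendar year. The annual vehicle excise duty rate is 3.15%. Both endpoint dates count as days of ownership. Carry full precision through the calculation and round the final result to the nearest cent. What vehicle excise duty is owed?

Days held (6 Apr – 31 Dec 2021): 270 out of 365
Tax = £154000 × 3.15% × 270/365 = £3588.4110

£3588.41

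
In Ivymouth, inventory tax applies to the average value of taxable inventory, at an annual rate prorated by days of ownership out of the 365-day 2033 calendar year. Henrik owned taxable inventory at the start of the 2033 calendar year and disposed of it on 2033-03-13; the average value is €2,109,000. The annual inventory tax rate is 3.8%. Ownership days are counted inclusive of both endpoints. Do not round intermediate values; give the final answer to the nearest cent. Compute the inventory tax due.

€15,808.83

Days held (2033-01-01 to 2033-03-13): 72 out of 365
Tax = €2,109,000 × 3.8% × 72/365 = €15,808.8329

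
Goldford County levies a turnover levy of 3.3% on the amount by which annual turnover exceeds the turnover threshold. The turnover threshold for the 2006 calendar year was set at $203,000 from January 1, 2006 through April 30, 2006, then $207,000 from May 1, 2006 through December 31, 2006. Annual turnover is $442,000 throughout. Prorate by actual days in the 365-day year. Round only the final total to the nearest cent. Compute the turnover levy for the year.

January 1 – April 30, 2006: 120 days, exemption $203,000 → ($442,000 − $203,000) × 3.3% × 120/365 = $2,592.9863
May 1 – December 31, 2006: 245 days, exemption $207,000 → ($442,000 − $207,000) × 3.3% × 245/365 = $5,205.4110
Total = $7,798.3973

$7,798.40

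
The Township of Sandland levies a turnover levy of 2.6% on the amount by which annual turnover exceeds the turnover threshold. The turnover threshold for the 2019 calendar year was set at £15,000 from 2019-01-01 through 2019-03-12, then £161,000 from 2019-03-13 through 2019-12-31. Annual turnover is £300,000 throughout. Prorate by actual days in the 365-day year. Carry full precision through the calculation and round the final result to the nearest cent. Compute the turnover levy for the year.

2019-01-01 to 2019-03-12: 71 days, exemption £15,000 → (£300,000 − £15,000) × 2.6% × 71/365 = £1,441.3973
2019-03-13 to 2019-12-31: 294 days, exemption £161,000 → (£300,000 − £161,000) × 2.6% × 294/365 = £2,911.0027
Total = £4,352.4000

£4,352.40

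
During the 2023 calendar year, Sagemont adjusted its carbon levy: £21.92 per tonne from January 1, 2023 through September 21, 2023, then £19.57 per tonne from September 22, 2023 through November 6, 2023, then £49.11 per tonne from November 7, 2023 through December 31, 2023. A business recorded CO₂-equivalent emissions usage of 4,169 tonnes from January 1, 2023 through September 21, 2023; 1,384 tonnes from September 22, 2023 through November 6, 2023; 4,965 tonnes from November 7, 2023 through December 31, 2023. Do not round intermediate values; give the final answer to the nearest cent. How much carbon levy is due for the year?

£362,300.51

January 1 – September 21, 2023: 4,169 tonnes at £21.92/tonne → £91,384.48
September 22 – November 6, 2023: 1,384 tonnes at £19.57/tonne → £27,084.88
November 7 – December 31, 2023: 4,965 tonnes at £49.11/tonne → £243,831.15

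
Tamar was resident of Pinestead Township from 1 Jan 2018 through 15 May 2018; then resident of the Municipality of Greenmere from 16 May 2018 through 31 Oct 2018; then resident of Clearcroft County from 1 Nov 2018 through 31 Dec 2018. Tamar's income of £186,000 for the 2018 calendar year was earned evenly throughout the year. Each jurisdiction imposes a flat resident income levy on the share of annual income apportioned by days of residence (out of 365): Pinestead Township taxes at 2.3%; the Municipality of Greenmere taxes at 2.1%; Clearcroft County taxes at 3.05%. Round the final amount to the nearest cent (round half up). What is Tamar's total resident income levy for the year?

£4,338.90

Pinestead Township, 1 Jan – 15 May 2018: 135 days → £186,000 × 2.3% × 135/365 = £1,582.2740
The Municipality of Greenmere, 16 May – 31 Oct 2018: 169 days → £186,000 × 2.1% × 169/365 = £1,808.5315
Clearcroft County, 1 Nov – 31 Dec 2018: 61 days → £186,000 × 3.05% × 61/365 = £948.0904
Total = £4,338.8959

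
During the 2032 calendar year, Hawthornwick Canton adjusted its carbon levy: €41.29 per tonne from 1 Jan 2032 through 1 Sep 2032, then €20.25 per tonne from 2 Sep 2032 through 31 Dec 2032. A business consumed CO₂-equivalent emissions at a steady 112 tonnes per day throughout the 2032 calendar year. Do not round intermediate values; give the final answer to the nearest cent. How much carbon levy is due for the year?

1 Jan – 1 Sep 2032: 245 days × 112 tonnes/day = 27,440 tonnes at €41.29/tonne → €1132997.60
2 Sep – 31 Dec 2032: 121 days × 112 tonnes/day = 13,552 tonnes at €20.25/tonne → €274428.00

€1407425.60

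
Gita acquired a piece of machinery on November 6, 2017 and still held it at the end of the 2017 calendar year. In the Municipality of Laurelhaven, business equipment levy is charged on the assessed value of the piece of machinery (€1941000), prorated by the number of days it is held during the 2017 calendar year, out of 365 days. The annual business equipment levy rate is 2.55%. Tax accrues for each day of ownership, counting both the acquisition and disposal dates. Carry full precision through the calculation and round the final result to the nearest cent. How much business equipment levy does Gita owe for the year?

Days held (November 6 – December 31, 2017): 56 out of 365
Tax = €1941000 × 2.55% × 56/365 = €7593.8301

€7593.83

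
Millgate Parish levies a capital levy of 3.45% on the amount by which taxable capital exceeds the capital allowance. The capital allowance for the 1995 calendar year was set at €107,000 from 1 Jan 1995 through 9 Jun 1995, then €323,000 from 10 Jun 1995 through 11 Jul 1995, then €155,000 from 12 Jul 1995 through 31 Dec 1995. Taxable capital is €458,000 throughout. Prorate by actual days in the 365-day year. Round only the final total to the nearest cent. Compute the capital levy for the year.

1 Jan – 9 Jun 1995: 160 days, exemption €107,000 → (€458,000 − €107,000) × 3.45% × 160/365 = €5,308.2740
10 Jun – 11 Jul 1995: 32 days, exemption €323,000 → (€458,000 − €323,000) × 3.45% × 32/365 = €408.3288
12 Jul – 31 Dec 1995: 173 days, exemption €155,000 → (€458,000 − €155,000) × 3.45% × 173/365 = €4,954.6726
Total = €10,671.2753

€10,671.28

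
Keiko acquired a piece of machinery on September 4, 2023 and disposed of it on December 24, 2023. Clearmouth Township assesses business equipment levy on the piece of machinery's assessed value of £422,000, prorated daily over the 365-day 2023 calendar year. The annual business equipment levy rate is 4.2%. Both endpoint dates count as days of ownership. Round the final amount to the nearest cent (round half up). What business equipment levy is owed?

Days held (September 4 – December 24, 2023): 112 out of 365
Tax = £422,000 × 4.2% × 112/365 = £5,438.5973

£5,438.60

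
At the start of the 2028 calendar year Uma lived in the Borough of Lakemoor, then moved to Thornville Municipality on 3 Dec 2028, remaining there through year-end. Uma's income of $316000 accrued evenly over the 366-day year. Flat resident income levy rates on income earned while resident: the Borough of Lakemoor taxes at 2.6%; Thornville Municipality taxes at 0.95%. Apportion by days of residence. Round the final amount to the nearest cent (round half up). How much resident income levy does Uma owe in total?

$7802.87

The Borough of Lakemoor, 1 Jan – 2 Dec 2028: 337 days → $316000 × 2.6% × 337/366 = $7565.0055
Thornville Municipality, 3 Dec – 31 Dec 2028: 29 days → $316000 × 0.95% × 29/366 = $237.8634
Total = $7802.8689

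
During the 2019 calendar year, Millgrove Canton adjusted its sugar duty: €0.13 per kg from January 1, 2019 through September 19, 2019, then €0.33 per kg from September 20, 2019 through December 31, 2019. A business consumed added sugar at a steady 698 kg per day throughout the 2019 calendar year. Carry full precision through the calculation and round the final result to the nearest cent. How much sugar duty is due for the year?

€47,498.90

January 1 – September 19, 2019: 262 days × 698 kg/day = 182,876 kg at €0.13/kg → €23,773.88
September 20 – December 31, 2019: 103 days × 698 kg/day = 71,894 kg at €0.33/kg → €23,725.02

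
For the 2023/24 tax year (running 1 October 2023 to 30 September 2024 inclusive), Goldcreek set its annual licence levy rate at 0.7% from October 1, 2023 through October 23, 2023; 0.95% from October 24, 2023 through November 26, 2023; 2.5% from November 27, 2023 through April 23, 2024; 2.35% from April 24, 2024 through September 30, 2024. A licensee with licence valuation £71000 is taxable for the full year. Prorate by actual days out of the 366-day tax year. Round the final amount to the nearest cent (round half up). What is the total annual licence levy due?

October 1 – October 23, 2023: 23 days at 0.7% → £71000 × 0.7% × 23/366 = £31.2322
October 24 – November 26, 2023: 34 days at 0.95% → £71000 × 0.95% × 34/366 = £62.6585
November 27, 2023 – April 23, 2024: 149 days at 2.5% → £71000 × 2.5% × 149/366 = £722.6093
April 24 – September 30, 2024: 160 days at 2.35% → £71000 × 2.35% × 160/366 = £729.3989
Total = £1545.8989

£1545.90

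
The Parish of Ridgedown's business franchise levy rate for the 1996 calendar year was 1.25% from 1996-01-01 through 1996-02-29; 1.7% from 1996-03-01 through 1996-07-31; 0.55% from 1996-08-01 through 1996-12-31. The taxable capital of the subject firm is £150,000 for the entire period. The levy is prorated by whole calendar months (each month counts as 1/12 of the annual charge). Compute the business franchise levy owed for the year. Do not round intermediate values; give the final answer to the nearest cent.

1996-01-01 to 1996-02-29: 2 months at 1.25% → £150,000 × 1.25% × 2/12 = £312.5000
1996-03-01 to 1996-07-31: 5 months at 1.7% → £150,000 × 1.7% × 5/12 = £1,062.5000
1996-08-01 to 1996-12-31: 5 months at 0.55% → £150,000 × 0.55% × 5/12 = £343.7500
Total = £1,718.7500

£1,718.75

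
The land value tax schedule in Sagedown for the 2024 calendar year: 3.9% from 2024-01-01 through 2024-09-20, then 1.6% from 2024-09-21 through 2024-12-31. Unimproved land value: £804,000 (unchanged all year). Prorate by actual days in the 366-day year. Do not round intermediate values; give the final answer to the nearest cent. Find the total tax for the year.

2024-01-01 to 2024-09-20: 264 days at 3.9% → £804,000 × 3.9% × 264/366 = £22,617.4426
2024-09-21 to 2024-12-31: 102 days at 1.6% → £804,000 × 1.6% × 102/366 = £3,585.0492
Total = £26,202.4918

£26,202.49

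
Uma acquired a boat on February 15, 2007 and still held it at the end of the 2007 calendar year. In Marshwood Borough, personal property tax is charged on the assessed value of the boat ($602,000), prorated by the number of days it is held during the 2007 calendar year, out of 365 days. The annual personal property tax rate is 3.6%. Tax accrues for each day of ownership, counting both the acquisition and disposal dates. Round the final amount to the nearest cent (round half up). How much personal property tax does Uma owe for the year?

Days held (February 15 – December 31, 2007): 320 out of 365
Tax = $602,000 × 3.6% × 320/365 = $19,000.1096

$19,000.11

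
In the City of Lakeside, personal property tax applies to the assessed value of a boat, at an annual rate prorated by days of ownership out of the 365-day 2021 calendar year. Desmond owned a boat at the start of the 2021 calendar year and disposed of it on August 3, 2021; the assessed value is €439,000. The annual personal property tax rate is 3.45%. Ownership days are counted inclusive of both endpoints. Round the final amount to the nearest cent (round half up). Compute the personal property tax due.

€8,921.32

Days held (January 1 – August 3, 2021): 215 out of 365
Tax = €439,000 × 3.45% × 215/365 = €8,921.3219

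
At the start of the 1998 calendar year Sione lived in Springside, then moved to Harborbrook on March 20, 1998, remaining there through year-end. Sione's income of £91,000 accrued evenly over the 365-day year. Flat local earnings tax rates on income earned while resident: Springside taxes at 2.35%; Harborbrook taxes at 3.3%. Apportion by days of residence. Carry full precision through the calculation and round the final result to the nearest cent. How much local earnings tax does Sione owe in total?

£2,818.26

Springside, January 1 – March 19, 1998: 78 days → £91,000 × 2.35% × 78/365 = £456.9945
Harborbrook, March 20 – December 31, 1998: 287 days → £91,000 × 3.3% × 287/365 = £2,361.2630
Total = £2,818.2575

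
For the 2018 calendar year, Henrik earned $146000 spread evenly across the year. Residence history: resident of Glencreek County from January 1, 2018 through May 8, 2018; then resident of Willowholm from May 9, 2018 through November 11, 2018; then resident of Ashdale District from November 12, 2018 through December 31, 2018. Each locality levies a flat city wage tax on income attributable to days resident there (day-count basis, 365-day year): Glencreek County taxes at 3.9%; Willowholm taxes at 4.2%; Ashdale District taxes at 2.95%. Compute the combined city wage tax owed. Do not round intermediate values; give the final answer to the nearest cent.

Glencreek County, January 1 – May 8, 2018: 128 days → $146000 × 3.9% × 128/365 = $1996.8000
Willowholm, May 9 – November 11, 2018: 187 days → $146000 × 4.2% × 187/365 = $3141.6000
Ashdale District, November 12 – December 31, 2018: 50 days → $146000 × 2.95% × 50/365 = $590.0000
Total = $5728.4000

$5728.40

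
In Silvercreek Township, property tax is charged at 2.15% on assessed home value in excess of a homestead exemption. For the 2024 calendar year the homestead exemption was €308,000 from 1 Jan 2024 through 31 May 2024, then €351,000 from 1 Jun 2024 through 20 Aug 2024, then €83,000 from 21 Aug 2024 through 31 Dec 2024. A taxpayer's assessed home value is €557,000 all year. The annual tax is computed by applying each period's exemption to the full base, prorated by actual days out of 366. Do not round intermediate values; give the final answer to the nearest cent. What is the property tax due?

1 Jan – 31 May 2024: 152 days, exemption €308,000 → (€557,000 − €308,000) × 2.15% × 152/366 = €2,223.3115
1 Jun – 20 Aug 2024: 81 days, exemption €351,000 → (€557,000 − €351,000) × 2.15% × 81/366 = €980.1885
21 Aug – 31 Dec 2024: 133 days, exemption €83,000 → (€557,000 − €83,000) × 2.15% × 133/366 = €3,703.2869
Total = €6,906.7869

€6,906.79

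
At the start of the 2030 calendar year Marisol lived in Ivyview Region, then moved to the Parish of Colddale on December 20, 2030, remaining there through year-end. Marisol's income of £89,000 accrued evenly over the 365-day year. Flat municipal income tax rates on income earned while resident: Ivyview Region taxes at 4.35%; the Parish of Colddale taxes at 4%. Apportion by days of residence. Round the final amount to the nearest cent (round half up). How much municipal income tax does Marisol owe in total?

£3,861.26

Ivyview Region, January 1 – December 19, 2030: 353 days → £89,000 × 4.35% × 353/365 = £3,744.2178
The Parish of Colddale, December 20 – December 31, 2030: 12 days → £89,000 × 4% × 12/365 = £117.0411
Total = £3,861.2589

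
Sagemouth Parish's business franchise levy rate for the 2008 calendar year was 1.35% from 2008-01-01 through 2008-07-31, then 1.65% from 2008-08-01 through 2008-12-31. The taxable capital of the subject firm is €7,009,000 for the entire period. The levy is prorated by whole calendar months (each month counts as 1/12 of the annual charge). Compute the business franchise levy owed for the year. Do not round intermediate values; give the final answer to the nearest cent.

2008-01-01 to 2008-07-31: 7 months at 1.35% → €7,009,000 × 1.35% × 7/12 = €55,195.8750
2008-08-01 to 2008-12-31: 5 months at 1.65% → €7,009,000 × 1.65% × 5/12 = €48,186.8750
Total = €103,382.7500

€103,382.75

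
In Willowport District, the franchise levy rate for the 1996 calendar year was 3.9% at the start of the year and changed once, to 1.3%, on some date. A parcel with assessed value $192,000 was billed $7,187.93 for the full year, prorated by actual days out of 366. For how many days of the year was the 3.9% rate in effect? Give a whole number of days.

Let d = days at the first rate; then 366 − d days at the second rate.
$192,000 × [3.9%·d + 1.3%·(366−d)] / 366 = $7,187.93
Solving gives d = 344, so the new rate took effect on 10 Dec 1996.

344 days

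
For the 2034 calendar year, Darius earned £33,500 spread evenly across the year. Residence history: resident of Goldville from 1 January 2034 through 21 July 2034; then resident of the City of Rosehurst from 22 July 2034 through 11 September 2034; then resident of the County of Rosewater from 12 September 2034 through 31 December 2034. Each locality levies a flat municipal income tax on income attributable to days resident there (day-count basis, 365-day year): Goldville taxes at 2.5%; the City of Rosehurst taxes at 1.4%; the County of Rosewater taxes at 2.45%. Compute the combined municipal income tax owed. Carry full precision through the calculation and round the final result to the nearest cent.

£779.91

Goldville, 1 January – 21 July 2034: 202 days → £33,500 × 2.5% × 202/365 = £463.4932
The City of Rosehurst, 22 July – 11 September 2034: 52 days → £33,500 × 1.4% × 52/365 = £66.8164
The County of Rosewater, 12 September – 31 December 2034: 111 days → £33,500 × 2.45% × 111/365 = £249.5979
Total = £779.9075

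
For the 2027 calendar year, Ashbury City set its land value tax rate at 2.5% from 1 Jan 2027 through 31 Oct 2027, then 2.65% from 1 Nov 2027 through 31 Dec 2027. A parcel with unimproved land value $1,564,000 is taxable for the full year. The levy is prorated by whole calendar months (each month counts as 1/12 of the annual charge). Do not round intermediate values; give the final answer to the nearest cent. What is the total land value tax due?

1 Jan – 31 Oct 2027: 10 months at 2.5% → $1,564,000 × 2.5% × 10/12 = $32,583.3333
1 Nov – 31 Dec 2027: 2 months at 2.65% → $1,564,000 × 2.65% × 2/12 = $6,907.6667
Total = $39,491.0000

$39,491.00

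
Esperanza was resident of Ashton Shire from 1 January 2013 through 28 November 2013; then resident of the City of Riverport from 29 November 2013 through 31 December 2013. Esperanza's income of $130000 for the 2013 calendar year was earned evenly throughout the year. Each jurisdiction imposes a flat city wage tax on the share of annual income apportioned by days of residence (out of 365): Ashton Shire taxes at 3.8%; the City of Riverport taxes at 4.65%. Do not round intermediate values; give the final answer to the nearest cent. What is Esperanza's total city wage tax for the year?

Ashton Shire, 1 January – 28 November 2013: 332 days → $130000 × 3.8% × 332/365 = $4493.3699
The City of Riverport, 29 November – 31 December 2013: 33 days → $130000 × 4.65% × 33/365 = $546.5342
Total = $5039.9041

$5039.90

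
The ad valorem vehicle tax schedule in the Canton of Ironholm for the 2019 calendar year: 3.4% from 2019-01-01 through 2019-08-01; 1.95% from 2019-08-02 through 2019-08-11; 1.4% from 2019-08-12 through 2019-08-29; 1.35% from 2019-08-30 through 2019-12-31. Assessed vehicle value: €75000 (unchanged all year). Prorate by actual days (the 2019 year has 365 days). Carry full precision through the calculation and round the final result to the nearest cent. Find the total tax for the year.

€1923.90

2019-01-01 to 2019-08-01: 213 days at 3.4% → €75000 × 3.4% × 213/365 = €1488.0822
2019-08-02 to 2019-08-11: 10 days at 1.95% → €75000 × 1.95% × 10/365 = €40.0685
2019-08-12 to 2019-08-29: 18 days at 1.4% → €75000 × 1.4% × 18/365 = €51.7808
2019-08-30 to 2019-12-31: 124 days at 1.35% → €75000 × 1.35% × 124/365 = €343.9726
Total = €1923.9041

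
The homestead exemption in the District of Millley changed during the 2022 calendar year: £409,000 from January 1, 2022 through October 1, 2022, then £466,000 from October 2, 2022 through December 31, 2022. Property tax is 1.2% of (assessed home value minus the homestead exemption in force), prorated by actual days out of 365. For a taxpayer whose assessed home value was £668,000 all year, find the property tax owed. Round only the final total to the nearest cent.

£2,937.47

January 1 – October 1, 2022: 274 days, exemption £409,000 → (£668,000 − £409,000) × 1.2% × 274/365 = £2,333.1288
October 2 – December 31, 2022: 91 days, exemption £466,000 → (£668,000 − £466,000) × 1.2% × 91/365 = £604.3397
Total = £2,937.4685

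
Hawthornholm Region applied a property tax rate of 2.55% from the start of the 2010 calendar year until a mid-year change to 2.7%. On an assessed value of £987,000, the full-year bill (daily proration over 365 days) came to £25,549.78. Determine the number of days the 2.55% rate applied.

271 days

Let d = days at the first rate; then 365 − d days at the second rate.
£987,000 × [2.55%·d + 2.7%·(365−d)] / 365 = £25,549.78
Solving gives d = 271, so the new rate took effect on 29 Sep 2010.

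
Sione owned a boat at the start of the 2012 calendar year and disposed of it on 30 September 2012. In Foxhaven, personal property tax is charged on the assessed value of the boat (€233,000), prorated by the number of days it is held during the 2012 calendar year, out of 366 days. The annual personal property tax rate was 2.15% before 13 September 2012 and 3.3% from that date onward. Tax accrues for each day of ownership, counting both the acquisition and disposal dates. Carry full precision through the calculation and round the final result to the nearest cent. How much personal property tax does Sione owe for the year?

€3,882.06

1 January – 12 September 2012: 256 days at 2.15% → €233,000 × 2.15% × 256/366 = €3,503.9126
13 September – 30 September 2012: 18 days at 3.3% → €233,000 × 3.3% × 18/366 = €378.1475
Total = €3,882.0601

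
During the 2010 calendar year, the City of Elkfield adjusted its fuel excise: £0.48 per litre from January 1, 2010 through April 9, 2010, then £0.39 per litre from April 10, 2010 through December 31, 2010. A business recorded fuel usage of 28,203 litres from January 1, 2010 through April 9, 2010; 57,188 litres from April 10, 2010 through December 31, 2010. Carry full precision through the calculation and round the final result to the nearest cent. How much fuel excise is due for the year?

January 1 – April 9, 2010: 28,203 litres at £0.48/litre → £13,537.44
April 10 – December 31, 2010: 57,188 litres at £0.39/litre → £22,303.32

£35,840.76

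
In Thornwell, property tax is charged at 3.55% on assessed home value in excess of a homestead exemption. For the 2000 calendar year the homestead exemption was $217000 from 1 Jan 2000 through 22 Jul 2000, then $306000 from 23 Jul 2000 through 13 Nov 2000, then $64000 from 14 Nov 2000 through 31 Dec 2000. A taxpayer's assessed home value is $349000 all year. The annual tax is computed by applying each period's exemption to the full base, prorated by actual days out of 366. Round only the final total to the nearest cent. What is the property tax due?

$4414.22

1 Jan – 22 Jul 2000: 204 days, exemption $217000 → ($349000 − $217000) × 3.55% × 204/366 = $2611.8689
23 Jul – 13 Nov 2000: 114 days, exemption $306000 → ($349000 − $306000) × 3.55% × 114/366 = $475.4672
14 Nov – 31 Dec 2000: 48 days, exemption $64000 → ($349000 − $64000) × 3.55% × 48/366 = $1326.8852
Total = $4414.2213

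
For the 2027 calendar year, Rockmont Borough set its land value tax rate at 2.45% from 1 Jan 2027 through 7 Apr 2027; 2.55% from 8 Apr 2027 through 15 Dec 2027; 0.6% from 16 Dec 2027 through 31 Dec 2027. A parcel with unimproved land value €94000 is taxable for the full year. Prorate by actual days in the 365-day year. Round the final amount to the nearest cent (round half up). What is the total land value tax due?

1 Jan – 7 Apr 2027: 97 days at 2.45% → €94000 × 2.45% × 97/365 = €612.0301
8 Apr – 15 Dec 2027: 252 days at 2.55% → €94000 × 2.55% × 252/365 = €1654.9151
16 Dec – 31 Dec 2027: 16 days at 0.6% → €94000 × 0.6% × 16/365 = €24.7233
Total = €2291.6685

€2291.67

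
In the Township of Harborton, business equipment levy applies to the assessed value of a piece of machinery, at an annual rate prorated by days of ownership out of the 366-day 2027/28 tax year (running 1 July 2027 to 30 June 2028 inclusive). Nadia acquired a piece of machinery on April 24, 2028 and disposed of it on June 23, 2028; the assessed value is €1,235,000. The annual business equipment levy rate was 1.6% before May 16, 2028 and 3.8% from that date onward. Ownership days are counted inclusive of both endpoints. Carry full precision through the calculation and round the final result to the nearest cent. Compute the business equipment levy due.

€6,188.50

April 24 – May 15, 2028: 22 days at 1.6% → €1,235,000 × 1.6% × 22/366 = €1,187.7596
May 16 – June 23, 2028: 39 days at 3.8% → €1,235,000 × 3.8% × 39/366 = €5,000.7377
Total = €6,188.4973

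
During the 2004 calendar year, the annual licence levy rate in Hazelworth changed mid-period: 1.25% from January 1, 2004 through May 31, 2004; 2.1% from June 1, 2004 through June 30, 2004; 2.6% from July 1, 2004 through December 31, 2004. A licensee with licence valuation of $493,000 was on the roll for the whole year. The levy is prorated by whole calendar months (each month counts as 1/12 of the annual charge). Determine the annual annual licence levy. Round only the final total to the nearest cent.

$9,839.46

January 1 – May 31, 2004: 5 months at 1.25% → $493,000 × 1.25% × 5/12 = $2,567.7083
June 1 – June 30, 2004: 1 month at 2.1% → $493,000 × 2.1% × 1/12 = $862.7500
July 1 – December 31, 2004: 6 months at 2.6% → $493,000 × 2.6% × 6/12 = $6,409.0000
Total = $9,839.4583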